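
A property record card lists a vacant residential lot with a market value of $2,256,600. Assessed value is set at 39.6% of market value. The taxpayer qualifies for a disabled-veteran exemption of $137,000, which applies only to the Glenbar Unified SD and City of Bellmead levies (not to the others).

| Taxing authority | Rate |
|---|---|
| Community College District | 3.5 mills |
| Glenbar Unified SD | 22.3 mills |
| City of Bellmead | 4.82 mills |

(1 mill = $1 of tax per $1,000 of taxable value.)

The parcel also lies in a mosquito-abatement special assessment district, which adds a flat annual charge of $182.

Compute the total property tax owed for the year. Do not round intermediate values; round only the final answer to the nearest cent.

$23,829.01

Assessed value = $2,256,600 × 0.396 = $893,613.6
Community College District: $893,613.6 × 0.0035 = $3,127.6476
Glenbar Unified SD: ($893,613.6 − $137,000) × 0.0223 = $756,613.6 × 0.0223 = $16,872.48328
City of Bellmead: ($893,613.6 − $137,000) × 0.00482 = $756,613.6 × 0.00482 = $3,646.877552
Levies subtotal = $23,647.008432
Total = $23,647.008432 + $182 = $23,829.008432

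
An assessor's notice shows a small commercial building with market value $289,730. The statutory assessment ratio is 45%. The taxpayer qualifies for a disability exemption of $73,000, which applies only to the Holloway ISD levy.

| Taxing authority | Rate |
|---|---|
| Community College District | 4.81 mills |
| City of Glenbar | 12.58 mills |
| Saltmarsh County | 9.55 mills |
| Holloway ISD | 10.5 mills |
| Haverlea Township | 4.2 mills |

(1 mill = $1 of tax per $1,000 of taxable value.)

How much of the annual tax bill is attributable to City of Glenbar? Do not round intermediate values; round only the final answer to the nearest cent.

$1,640.16

Assessed value = $289,730 × 0.45 = $130,378.5
City of Glenbar taxable value = $130,378.5 (exemption does not apply)
City of Glenbar levy = $130,378.5 × 0.01258 = $1,640.16153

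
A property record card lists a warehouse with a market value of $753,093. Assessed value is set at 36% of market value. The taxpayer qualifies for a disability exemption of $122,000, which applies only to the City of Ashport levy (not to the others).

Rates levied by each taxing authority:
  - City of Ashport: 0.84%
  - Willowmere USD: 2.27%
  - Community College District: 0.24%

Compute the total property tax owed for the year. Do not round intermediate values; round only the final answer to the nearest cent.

Assessed value = $753,093 × 0.36 = $271,113.48
City of Ashport: ($271,113.48 − $122,000) × 0.0084 = $149,113.48 × 0.0084 = $1,252.553232
Willowmere USD: $271,113.48 × 0.0227 = $6,154.275996
Community College District: $271,113.48 × 0.0024 = $650.672352
Total = $8,057.50158

$8,057.50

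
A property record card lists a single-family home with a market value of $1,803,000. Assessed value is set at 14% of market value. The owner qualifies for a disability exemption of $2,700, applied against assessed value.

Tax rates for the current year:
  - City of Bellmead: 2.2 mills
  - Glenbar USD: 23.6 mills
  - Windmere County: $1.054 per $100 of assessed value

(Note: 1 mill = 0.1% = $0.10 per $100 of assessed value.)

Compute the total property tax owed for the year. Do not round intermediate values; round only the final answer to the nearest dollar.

$9,075

Assessed value = $1,803,000 × 0.14 = $252,420
Taxable value = $252,420 − $2,700 = $249,720
City of Bellmead: $249,720 × 0.0022 = $549.384
Glenbar USD: $249,720 × 0.0236 = $5,893.392
Windmere County: $249,720 × 0.01054 = $2,632.0488
Total = $9,074.8248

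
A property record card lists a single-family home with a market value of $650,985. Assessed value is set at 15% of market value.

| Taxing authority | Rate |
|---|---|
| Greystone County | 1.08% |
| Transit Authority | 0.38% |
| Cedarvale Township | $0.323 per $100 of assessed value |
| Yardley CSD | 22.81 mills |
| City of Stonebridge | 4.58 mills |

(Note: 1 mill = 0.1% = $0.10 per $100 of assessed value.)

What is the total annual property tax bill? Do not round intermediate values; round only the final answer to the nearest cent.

Assessed value = $650,985 × 0.15 = $97,647.75
Greystone County: $97,647.75 × 0.0108 = $1,054.5957
Transit Authority: $97,647.75 × 0.0038 = $371.06145
Cedarvale Township: $97,647.75 × 0.00323 = $315.4022325
Yardley CSD: $97,647.75 × 0.02281 = $2,227.3451775
City of Stonebridge: $97,647.75 × 0.00458 = $447.226695
Total = $4,415.631255

$4,415.63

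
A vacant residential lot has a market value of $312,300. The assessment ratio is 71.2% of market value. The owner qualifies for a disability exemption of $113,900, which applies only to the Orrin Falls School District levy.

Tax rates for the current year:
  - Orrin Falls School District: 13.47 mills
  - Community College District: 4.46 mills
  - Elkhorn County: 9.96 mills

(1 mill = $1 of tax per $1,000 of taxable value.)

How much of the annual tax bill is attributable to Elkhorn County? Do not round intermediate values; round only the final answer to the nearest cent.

Assessed value = $312,300 × 0.712 = $222,357.6
Elkhorn County taxable value = $222,357.6 (exemption does not apply)
Elkhorn County levy = $222,357.6 × 0.00996 = $2,214.681696

$2,214.68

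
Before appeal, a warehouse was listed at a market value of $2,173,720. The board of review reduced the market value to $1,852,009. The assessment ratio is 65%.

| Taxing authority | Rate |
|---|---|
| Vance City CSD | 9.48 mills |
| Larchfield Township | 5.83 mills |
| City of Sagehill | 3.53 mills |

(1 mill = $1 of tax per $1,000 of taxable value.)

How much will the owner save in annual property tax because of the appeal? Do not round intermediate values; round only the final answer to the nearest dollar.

$3,940

Old assessed value = $2,173,720 × 0.65 = $1,412,918
New assessed value = $1,852,009 × 0.65 = $1,203,805.85
Combined rate = 0.00948 + 0.00583 + 0.00353 = 0.01884
Old tax = $1,412,918 × 0.01884 = $26,619.37512
New tax = $1,203,805.85 × 0.01884 = $22,679.702214
Reduction = $26,619.37512 − $22,679.702214 = $3,939.672906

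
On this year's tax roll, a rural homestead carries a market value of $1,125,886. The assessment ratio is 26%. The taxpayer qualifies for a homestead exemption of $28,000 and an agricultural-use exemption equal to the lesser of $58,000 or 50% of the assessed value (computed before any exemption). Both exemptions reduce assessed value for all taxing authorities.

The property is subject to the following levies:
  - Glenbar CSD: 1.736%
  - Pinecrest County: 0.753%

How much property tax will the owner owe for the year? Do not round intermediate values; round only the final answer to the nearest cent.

$5,145.52

Assessed value = $1,125,886 × 0.26 = $292,730.36
Agricultural-use exemption = min($58,000, 50% × $292,730.36) = min($58,000, $146,365.18) = $58,000 (dollar cap binds)
Taxable value = $292,730.36 − $28,000 − $58,000 = $206,730.36
Glenbar CSD: $206,730.36 × 0.01736 = $3,588.8390496
Pinecrest County: $206,730.36 × 0.00753 = $1,556.6796108
Total = $5,145.5186604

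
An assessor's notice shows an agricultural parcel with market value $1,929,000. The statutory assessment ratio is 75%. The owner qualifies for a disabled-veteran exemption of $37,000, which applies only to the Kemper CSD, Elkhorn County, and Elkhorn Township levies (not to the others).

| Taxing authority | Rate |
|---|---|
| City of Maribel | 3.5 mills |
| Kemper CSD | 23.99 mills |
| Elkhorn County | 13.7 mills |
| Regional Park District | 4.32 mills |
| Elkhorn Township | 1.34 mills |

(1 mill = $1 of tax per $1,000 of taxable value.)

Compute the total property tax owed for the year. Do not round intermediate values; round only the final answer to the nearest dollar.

$66,336

Assessed value = $1,929,000 × 0.75 = $1,446,750
City of Maribel: $1,446,750 × 0.0035 = $5,063.625
Kemper CSD: ($1,446,750 − $37,000) × 0.02399 = $1,409,750 × 0.02399 = $33,819.9025
Elkhorn County: ($1,446,750 − $37,000) × 0.0137 = $1,409,750 × 0.0137 = $19,313.575
Regional Park District: $1,446,750 × 0.00432 = $6,249.96
Elkhorn Township: ($1,446,750 − $37,000) × 0.00134 = $1,409,750 × 0.00134 = $1,889.065
Total = $66,336.1275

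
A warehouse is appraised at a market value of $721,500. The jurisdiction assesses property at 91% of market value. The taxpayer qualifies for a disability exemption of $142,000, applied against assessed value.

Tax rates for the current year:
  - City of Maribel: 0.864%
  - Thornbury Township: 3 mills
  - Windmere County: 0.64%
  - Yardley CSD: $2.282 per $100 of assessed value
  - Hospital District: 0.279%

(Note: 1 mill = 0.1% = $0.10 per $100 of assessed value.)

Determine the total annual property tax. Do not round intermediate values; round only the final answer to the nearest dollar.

Assessed value = $721,500 × 0.91 = $656,565
Taxable value = $656,565 − $142,000 = $514,565
City of Maribel: $514,565 × 0.00864 = $4,445.8416
Thornbury Township: $514,565 × 0.003 = $1,543.695
Windmere County: $514,565 × 0.0064 = $3,293.216
Yardley CSD: $514,565 × 0.02282 = $11,742.3733
Hospital District: $514,565 × 0.00279 = $1,435.63635
Total = $22,460.76225

$22,461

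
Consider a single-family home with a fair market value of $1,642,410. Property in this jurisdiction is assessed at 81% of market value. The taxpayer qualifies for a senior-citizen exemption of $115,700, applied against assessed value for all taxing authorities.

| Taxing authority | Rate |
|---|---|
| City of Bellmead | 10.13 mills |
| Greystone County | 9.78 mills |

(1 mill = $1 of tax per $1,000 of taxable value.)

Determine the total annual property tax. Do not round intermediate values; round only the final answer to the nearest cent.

Assessed value = $1,642,410 × 0.81 = $1,330,352.1
Taxable value = $1,330,352.1 − $115,700 = $1,214,652.1
City of Bellmead: $1,214,652.1 × 0.01013 = $12,304.425773
Greystone County: $1,214,652.1 × 0.00978 = $11,879.297538
Total = $12,304.425773 + $11,879.297538 = $24,183.723311

$24,183.72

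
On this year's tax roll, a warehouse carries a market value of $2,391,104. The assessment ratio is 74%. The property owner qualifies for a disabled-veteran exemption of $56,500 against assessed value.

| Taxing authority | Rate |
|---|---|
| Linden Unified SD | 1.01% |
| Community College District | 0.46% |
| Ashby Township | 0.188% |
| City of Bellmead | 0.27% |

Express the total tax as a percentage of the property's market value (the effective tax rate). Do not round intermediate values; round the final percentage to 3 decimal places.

Assessed value = $2,391,104 × 0.74 = $1,769,416.96
Taxable value = $1,769,416.96 − $56,500 = $1,712,916.96
Linden Unified SD: $1,712,916.96 × 0.0101 = $17,300.461296
Community College District: $1,712,916.96 × 0.0046 = $7,879.418016
Ashby Township: $1,712,916.96 × 0.00188 = $3,220.2838848
City of Bellmead: $1,712,916.96 × 0.0027 = $4,624.875792
Total tax = $33,025.0389888
Effective rate = $33,025.0389888 ÷ $2,391,104 = 1.381% of market value

1.381%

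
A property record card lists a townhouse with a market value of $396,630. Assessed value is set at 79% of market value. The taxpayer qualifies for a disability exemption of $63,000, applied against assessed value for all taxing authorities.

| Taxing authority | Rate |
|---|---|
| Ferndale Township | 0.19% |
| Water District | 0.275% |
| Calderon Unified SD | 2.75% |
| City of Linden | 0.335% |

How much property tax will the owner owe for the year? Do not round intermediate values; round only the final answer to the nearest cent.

Assessed value = $396,630 × 0.79 = $313,337.7
Taxable value = $313,337.7 − $63,000 = $250,337.7
Ferndale Township: $250,337.7 × 0.0019 = $475.64163
Water District: $250,337.7 × 0.00275 = $688.428675
Calderon Unified SD: $250,337.7 × 0.0275 = $6,884.28675
City of Linden: $250,337.7 × 0.00335 = $838.631295
Total = $475.64163 + $688.428675 + $6,884.28675 + $838.631295 = $8,886.98835

$8,886.99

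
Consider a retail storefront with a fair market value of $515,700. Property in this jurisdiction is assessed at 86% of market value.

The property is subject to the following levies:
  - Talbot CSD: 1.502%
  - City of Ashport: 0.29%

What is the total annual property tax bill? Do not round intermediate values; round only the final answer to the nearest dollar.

$7,948

Assessed value = $515,700 × 0.86 = $443,502
Talbot CSD: $443,502 × 0.01502 = $6,661.40004
City of Ashport: $443,502 × 0.0029 = $1,286.1558
Total = $6,661.40004 + $1,286.1558 = $7,947.55584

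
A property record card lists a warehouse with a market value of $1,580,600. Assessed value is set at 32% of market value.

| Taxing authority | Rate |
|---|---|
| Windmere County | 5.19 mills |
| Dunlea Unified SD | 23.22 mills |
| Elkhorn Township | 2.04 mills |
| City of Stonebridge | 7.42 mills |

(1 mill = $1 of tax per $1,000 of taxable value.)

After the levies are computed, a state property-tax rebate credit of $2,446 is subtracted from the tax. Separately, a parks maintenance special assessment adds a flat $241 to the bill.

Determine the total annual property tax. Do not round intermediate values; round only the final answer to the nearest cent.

Assessed value = $1,580,600 × 0.32 = $505,792
Windmere County: $505,792 × 0.00519 = $2,625.06048
Dunlea Unified SD: $505,792 × 0.02322 = $11,744.49024
Elkhorn Township: $505,792 × 0.00204 = $1,031.81568
City of Stonebridge: $505,792 × 0.00742 = $3,752.97664
Levies subtotal = $19,154.34304
After credit = $19,154.34304 − $2,446 = $16,708.34304
Total = $16,708.34304 + $241 = $16,949.34304

$16,949.34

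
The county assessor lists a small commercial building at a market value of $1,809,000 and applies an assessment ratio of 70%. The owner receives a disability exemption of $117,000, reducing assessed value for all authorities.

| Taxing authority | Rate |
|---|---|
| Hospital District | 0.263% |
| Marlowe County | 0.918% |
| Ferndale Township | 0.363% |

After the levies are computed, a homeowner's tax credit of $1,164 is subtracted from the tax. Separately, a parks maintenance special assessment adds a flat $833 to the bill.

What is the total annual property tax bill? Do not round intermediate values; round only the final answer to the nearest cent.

Assessed value = $1,809,000 × 0.7 = $1,266,300
Taxable value = $1,266,300 − $117,000 = $1,149,300
Hospital District: $1,149,300 × 0.00263 = $3,022.659
Marlowe County: $1,149,300 × 0.00918 = $10,550.574
Ferndale Township: $1,149,300 × 0.00363 = $4,171.959
Levies subtotal = $17,745.192
After credit = $17,745.192 − $1,164 = $16,581.192
Total = $16,581.192 + $833 = $17,414.192

$17,414.19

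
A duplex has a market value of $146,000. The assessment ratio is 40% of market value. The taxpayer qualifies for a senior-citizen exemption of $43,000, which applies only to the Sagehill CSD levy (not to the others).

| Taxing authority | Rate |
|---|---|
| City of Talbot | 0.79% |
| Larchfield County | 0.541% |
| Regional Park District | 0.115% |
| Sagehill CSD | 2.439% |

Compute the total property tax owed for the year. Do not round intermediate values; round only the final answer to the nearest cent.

Assessed value = $146,000 × 0.4 = $58,400
City of Talbot: $58,400 × 0.0079 = $461.36
Larchfield County: $58,400 × 0.00541 = $315.944
Regional Park District: $58,400 × 0.00115 = $67.16
Sagehill CSD: ($58,400 − $43,000) × 0.02439 = $15,400 × 0.02439 = $375.606
Total = $1,220.07

$1,220.07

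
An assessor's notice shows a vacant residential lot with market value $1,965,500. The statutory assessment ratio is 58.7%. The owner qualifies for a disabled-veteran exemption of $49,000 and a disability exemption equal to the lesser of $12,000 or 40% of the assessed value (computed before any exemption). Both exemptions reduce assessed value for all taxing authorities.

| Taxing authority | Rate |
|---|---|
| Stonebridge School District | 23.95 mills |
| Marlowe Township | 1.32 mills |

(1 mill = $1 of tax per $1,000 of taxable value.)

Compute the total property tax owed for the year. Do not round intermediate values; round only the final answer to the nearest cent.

Assessed value = $1,965,500 × 0.587 = $1,153,748.5
Disability exemption = min($12,000, 40% × $1,153,748.5) = min($12,000, $461,499.4) = $12,000 (dollar cap binds)
Taxable value = $1,153,748.5 − $49,000 − $12,000 = $1,092,748.5
Stonebridge School District: $1,092,748.5 × 0.02395 = $26,171.326575
Marlowe Township: $1,092,748.5 × 0.00132 = $1,442.42802
Total = $27,613.754595

$27,613.75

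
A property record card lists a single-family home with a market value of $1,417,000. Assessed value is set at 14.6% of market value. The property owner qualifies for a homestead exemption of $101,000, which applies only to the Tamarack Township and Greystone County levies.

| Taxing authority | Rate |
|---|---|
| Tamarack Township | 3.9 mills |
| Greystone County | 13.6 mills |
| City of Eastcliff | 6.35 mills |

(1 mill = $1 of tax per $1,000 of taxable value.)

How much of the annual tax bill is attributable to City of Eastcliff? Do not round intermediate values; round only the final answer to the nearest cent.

Assessed value = $1,417,000 × 0.146 = $206,882
City of Eastcliff taxable value = $206,882 (exemption does not apply)
City of Eastcliff levy = $206,882 × 0.00635 = $1,313.7007

$1,313.70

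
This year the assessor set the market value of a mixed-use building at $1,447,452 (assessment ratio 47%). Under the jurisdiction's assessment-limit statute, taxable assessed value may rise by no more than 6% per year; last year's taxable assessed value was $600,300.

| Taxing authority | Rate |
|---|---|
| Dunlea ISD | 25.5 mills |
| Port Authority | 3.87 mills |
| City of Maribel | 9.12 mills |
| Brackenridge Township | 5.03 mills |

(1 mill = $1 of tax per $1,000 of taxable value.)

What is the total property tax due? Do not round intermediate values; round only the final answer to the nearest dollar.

Uncapped assessed value = $1,447,452 × 0.47 = $680,302.44
Cap limit = $600,300 × 1.06 = $636,318
Taxable assessed value = min($680,302.44, $636,318) = $636,318 (cap binds)
Dunlea ISD: $636,318 × 0.0255 = $16,226.109
Port Authority: $636,318 × 0.00387 = $2,462.55066
City of Maribel: $636,318 × 0.00912 = $5,803.22016
Brackenridge Township: $636,318 × 0.00503 = $3,200.67954
Total = $27,692.55936

$27,693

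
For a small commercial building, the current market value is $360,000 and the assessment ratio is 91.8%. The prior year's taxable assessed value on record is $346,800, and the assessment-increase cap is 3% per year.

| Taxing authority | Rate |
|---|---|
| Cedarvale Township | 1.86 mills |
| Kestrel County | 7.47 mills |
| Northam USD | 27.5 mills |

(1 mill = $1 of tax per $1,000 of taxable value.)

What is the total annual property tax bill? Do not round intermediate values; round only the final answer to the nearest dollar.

$12,172

Uncapped assessed value = $360,000 × 0.918 = $330,480
Cap limit = $346,800 × 1.03 = $357,204
Taxable assessed value = min($330,480, $357,204) = $330,480 (cap does not bind)
Cedarvale Township: $330,480 × 0.00186 = $614.6928
Kestrel County: $330,480 × 0.00747 = $2,468.6856
Northam USD: $330,480 × 0.0275 = $9,088.2
Total = $12,171.5784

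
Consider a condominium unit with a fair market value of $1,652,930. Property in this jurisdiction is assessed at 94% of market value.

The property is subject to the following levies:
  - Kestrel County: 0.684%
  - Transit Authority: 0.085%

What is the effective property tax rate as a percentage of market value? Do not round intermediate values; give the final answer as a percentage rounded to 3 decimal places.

Assessed value = $1,652,930 × 0.94 = $1,553,754.2
Kestrel County: $1,553,754.2 × 0.00684 = $10,627.678728
Transit Authority: $1,553,754.2 × 0.00085 = $1,320.69107
Total tax = $11,948.369798
Effective rate = $11,948.369798 ÷ $1,652,930 = 0.723% of market value

0.723%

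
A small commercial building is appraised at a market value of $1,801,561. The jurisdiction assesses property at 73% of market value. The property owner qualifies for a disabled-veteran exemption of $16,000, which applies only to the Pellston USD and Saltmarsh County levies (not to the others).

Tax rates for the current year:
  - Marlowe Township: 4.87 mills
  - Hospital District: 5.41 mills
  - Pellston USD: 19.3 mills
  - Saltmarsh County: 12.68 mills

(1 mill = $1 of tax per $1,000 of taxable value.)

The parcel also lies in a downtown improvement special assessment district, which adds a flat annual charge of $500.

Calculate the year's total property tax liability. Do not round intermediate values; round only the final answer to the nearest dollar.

Assessed value = $1,801,561 × 0.73 = $1,315,139.53
Marlowe Township: $1,315,139.53 × 0.00487 = $6,404.7295111
Hospital District: $1,315,139.53 × 0.00541 = $7,114.9048573
Pellston USD: ($1,315,139.53 − $16,000) × 0.0193 = $1,299,139.53 × 0.0193 = $25,073.392929
Saltmarsh County: ($1,315,139.53 − $16,000) × 0.01268 = $1,299,139.53 × 0.01268 = $16,473.0892404
Levies subtotal = $55,066.1165378
Total = $55,066.1165378 + $500 = $55,566.1165378

$55,566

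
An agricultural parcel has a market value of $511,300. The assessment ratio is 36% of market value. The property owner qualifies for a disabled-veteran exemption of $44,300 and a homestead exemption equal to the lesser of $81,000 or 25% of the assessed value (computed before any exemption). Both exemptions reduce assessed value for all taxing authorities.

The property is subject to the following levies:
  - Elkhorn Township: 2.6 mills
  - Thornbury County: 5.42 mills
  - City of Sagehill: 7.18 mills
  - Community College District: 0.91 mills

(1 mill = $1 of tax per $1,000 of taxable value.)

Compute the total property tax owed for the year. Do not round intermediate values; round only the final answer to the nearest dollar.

$1,510

Assessed value = $511,300 × 0.36 = $184,068
Homestead exemption = min($81,000, 25% × $184,068) = min($81,000, $46,017) = $46,017 (percentage binds)
Taxable value = $184,068 − $44,300 − $46,017 = $93,751
Elkhorn Township: $93,751 × 0.0026 = $243.7526
Thornbury County: $93,751 × 0.00542 = $508.13042
City of Sagehill: $93,751 × 0.00718 = $673.13218
Community College District: $93,751 × 0.00091 = $85.31341
Total = $1,510.32861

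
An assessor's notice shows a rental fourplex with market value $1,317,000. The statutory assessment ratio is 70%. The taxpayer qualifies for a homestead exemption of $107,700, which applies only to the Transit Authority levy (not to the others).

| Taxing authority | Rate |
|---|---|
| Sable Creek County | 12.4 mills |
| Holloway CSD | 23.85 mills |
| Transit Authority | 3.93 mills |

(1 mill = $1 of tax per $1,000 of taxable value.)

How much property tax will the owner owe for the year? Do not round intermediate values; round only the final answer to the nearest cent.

Assessed value = $1,317,000 × 0.7 = $921,900
Sable Creek County: $921,900 × 0.0124 = $11,431.56
Holloway CSD: $921,900 × 0.02385 = $21,987.315
Transit Authority: ($921,900 − $107,700) × 0.00393 = $814,200 × 0.00393 = $3,199.806
Total = $36,618.681

$36,618.68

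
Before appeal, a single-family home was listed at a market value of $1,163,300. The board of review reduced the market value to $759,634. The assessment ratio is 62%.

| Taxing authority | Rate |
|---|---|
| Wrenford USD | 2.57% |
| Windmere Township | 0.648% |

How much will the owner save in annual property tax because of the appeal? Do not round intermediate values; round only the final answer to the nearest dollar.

$8,054

Old assessed value = $1,163,300 × 0.62 = $721,246
New assessed value = $759,634 × 0.62 = $470,973.08
Combined rate = 0.0257 + 0.00648 = 0.03218
Old tax = $721,246 × 0.03218 = $23,209.69628
New tax = $470,973.08 × 0.03218 = $15,155.9137144
Reduction = $23,209.69628 − $15,155.9137144 = $8,053.7825656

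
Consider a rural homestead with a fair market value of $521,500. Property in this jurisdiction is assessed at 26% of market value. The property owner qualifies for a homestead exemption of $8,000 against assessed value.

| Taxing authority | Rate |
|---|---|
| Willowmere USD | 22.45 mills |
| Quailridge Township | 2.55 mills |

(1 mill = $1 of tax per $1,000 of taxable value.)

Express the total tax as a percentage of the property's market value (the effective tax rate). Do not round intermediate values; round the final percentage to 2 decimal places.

0.61%

Assessed value = $521,500 × 0.26 = $135,590
Taxable value = $135,590 − $8,000 = $127,590
Willowmere USD: $127,590 × 0.02245 = $2,864.3955
Quailridge Township: $127,590 × 0.00255 = $325.3545
Total tax = $3,189.75
Effective rate = $3,189.75 ÷ $521,500 = 0.61% of market value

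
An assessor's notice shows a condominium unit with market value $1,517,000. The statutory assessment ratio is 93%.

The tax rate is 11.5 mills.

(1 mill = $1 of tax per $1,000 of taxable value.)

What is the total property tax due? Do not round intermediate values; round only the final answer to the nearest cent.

$16,224.32

Assessed value = $1,517,000 × 0.93 = $1,410,810
Tax = $1,410,810 × 0.0115 = $16,224.315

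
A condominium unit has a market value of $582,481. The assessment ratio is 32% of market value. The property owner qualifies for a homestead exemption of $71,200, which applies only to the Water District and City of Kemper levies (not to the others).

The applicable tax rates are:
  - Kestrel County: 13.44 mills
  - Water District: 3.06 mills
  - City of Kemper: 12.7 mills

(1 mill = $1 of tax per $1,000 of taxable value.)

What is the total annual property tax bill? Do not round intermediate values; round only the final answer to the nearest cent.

$4,320.59

Assessed value = $582,481 × 0.32 = $186,393.92
Kestrel County: $186,393.92 × 0.01344 = $2,505.1342848
Water District: ($186,393.92 − $71,200) × 0.00306 = $115,193.92 × 0.00306 = $352.4933952
City of Kemper: ($186,393.92 − $71,200) × 0.0127 = $115,193.92 × 0.0127 = $1,462.962784
Total = $4,320.590464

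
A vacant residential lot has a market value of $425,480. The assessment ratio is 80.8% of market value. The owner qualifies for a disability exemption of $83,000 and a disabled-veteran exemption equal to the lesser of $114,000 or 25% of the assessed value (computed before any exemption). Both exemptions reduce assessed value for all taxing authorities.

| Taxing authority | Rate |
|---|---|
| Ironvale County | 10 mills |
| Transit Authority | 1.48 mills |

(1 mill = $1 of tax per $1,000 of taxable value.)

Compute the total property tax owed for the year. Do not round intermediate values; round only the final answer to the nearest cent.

Assessed value = $425,480 × 0.808 = $343,787.84
Disabled-veteran exemption = min($114,000, 25% × $343,787.84) = min($114,000, $85,946.96) = $85,946.96 (percentage binds)
Taxable value = $343,787.84 − $83,000 − $85,946.96 = $174,840.88
Ironvale County: $174,840.88 × 0.01 = $1,748.4088
Transit Authority: $174,840.88 × 0.00148 = $258.7645024
Total = $2,007.1733024

$2,007.17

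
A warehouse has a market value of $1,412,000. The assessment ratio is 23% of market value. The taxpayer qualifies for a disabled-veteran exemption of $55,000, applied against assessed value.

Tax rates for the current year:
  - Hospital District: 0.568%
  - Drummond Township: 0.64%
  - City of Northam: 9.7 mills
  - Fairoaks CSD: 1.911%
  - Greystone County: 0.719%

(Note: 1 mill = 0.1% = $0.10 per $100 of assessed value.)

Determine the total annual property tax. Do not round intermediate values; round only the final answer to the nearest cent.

$12,970.06

Assessed value = $1,412,000 × 0.23 = $324,760
Taxable value = $324,760 − $55,000 = $269,760
Hospital District: $269,760 × 0.00568 = $1,532.2368
Drummond Township: $269,760 × 0.0064 = $1,726.464
City of Northam: $269,760 × 0.0097 = $2,616.672
Fairoaks CSD: $269,760 × 0.01911 = $5,155.1136
Greystone County: $269,760 × 0.00719 = $1,939.5744
Total = $12,970.0608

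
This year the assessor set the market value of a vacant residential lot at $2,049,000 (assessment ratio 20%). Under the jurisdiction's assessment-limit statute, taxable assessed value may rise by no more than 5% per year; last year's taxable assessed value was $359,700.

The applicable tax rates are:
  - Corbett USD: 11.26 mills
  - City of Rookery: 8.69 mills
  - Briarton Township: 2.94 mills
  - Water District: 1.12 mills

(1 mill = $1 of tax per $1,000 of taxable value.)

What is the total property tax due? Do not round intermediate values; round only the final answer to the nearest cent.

Uncapped assessed value = $2,049,000 × 0.2 = $409,800
Cap limit = $359,700 × 1.05 = $377,685
Taxable assessed value = min($409,800, $377,685) = $377,685 (cap binds)
Corbett USD: $377,685 × 0.01126 = $4,252.7331
City of Rookery: $377,685 × 0.00869 = $3,282.08265
Briarton Township: $377,685 × 0.00294 = $1,110.3939
Water District: $377,685 × 0.00112 = $423.0072
Total = $9,068.21685

$9,068.22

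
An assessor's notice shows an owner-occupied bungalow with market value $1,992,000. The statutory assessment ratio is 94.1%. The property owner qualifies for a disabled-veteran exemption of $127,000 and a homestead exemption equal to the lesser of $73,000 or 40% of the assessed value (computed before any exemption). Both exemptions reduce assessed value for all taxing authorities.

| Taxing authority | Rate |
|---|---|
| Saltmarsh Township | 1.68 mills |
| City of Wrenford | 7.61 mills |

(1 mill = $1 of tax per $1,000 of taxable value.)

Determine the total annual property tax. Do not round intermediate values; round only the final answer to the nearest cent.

Assessed value = $1,992,000 × 0.941 = $1,874,472
Homestead exemption = min($73,000, 40% × $1,874,472) = min($73,000, $749,788.8) = $73,000 (dollar cap binds)
Taxable value = $1,874,472 − $127,000 − $73,000 = $1,674,472
Saltmarsh Township: $1,674,472 × 0.00168 = $2,813.11296
City of Wrenford: $1,674,472 × 0.00761 = $12,742.73192
Total = $15,555.84488

$15,555.84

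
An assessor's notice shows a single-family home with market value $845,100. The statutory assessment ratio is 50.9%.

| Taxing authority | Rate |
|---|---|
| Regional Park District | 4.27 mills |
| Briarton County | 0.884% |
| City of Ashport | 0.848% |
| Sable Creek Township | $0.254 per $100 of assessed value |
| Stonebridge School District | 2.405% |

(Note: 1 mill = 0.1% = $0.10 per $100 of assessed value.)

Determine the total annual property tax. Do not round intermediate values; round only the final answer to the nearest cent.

$20,724.91

Assessed value = $845,100 × 0.509 = $430,155.9
Regional Park District: $430,155.9 × 0.00427 = $1,836.765693
Briarton County: $430,155.9 × 0.00884 = $3,802.578156
City of Ashport: $430,155.9 × 0.00848 = $3,647.722032
Sable Creek Township: $430,155.9 × 0.00254 = $1,092.595986
Stonebridge School District: $430,155.9 × 0.02405 = $10,345.249395
Total = $20,724.911262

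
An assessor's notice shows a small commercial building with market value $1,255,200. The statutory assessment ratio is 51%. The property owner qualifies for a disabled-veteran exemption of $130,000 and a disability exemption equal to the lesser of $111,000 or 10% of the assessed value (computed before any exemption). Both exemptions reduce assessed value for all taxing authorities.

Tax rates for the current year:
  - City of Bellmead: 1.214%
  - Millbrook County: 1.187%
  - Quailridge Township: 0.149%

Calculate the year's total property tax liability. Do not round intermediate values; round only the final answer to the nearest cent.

Assessed value = $1,255,200 × 0.51 = $640,152
Disability exemption = min($111,000, 10% × $640,152) = min($111,000, $64,015.2) = $64,015.2 (percentage binds)
Taxable value = $640,152 − $130,000 − $64,015.2 = $446,136.8
City of Bellmead: $446,136.8 × 0.01214 = $5,416.100752
Millbrook County: $446,136.8 × 0.01187 = $5,295.643816
Quailridge Township: $446,136.8 × 0.00149 = $664.743832
Total = $11,376.4884

$11,376.49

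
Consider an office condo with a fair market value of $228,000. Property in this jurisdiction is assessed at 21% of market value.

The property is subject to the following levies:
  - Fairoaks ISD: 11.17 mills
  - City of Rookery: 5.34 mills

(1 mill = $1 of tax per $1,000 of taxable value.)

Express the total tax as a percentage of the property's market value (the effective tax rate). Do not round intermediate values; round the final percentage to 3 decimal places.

0.347%

Assessed value = $228,000 × 0.21 = $47,880
Fairoaks ISD: $47,880 × 0.01117 = $534.8196
City of Rookery: $47,880 × 0.00534 = $255.6792
Total tax = $790.4988
Effective rate = $790.4988 ÷ $228,000 = 0.347% of market value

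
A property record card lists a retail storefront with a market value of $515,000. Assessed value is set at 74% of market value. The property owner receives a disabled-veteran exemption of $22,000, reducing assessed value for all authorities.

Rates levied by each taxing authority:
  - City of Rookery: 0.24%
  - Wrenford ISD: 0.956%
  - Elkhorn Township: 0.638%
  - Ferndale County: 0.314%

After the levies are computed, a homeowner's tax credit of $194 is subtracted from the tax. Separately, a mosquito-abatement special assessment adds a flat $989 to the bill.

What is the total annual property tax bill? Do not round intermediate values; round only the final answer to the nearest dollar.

Assessed value = $515,000 × 0.74 = $381,100
Taxable value = $381,100 − $22,000 = $359,100
City of Rookery: $359,100 × 0.0024 = $861.84
Wrenford ISD: $359,100 × 0.00956 = $3,432.996
Elkhorn Township: $359,100 × 0.00638 = $2,291.058
Ferndale County: $359,100 × 0.00314 = $1,127.574
Levies subtotal = $7,713.468
After credit = $7,713.468 − $194 = $7,519.468
Total = $7,519.468 + $989 = $8,508.468

$8,508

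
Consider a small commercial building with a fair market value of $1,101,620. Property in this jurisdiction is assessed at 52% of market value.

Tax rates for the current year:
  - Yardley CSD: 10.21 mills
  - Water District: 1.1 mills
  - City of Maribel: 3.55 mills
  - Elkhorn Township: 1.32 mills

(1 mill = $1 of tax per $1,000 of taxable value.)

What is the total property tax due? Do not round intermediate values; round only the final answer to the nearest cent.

Assessed value = $1,101,620 × 0.52 = $572,842.4
Yardley CSD: $572,842.4 × 0.01021 = $5,848.720904
Water District: $572,842.4 × 0.0011 = $630.12664
City of Maribel: $572,842.4 × 0.00355 = $2,033.59052
Elkhorn Township: $572,842.4 × 0.00132 = $756.151968
Total = $5,848.720904 + $630.12664 + $2,033.59052 + $756.151968 = $9,268.590032

$9,268.59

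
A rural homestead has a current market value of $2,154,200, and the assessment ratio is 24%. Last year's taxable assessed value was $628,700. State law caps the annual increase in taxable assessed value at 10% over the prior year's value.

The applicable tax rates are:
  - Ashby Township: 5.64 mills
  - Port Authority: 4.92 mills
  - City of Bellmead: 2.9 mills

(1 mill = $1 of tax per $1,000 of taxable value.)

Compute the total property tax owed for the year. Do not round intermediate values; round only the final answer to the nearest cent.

$6,958.93

Uncapped assessed value = $2,154,200 × 0.24 = $517,008
Cap limit = $628,700 × 1.1 = $691,570
Taxable assessed value = min($517,008, $691,570) = $517,008 (cap does not bind)
Ashby Township: $517,008 × 0.00564 = $2,915.92512
Port Authority: $517,008 × 0.00492 = $2,543.67936
City of Bellmead: $517,008 × 0.0029 = $1,499.3232
Total = $6,958.92768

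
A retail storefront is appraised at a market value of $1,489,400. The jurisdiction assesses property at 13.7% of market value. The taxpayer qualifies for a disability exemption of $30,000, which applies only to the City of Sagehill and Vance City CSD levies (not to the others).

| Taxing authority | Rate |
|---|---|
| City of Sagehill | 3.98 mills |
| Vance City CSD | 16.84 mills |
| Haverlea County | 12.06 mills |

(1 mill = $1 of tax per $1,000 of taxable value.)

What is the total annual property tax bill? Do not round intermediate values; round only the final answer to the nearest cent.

Assessed value = $1,489,400 × 0.137 = $204,047.8
City of Sagehill: ($204,047.8 − $30,000) × 0.00398 = $174,047.8 × 0.00398 = $692.710244
Vance City CSD: ($204,047.8 − $30,000) × 0.01684 = $174,047.8 × 0.01684 = $2,930.964952
Haverlea County: $204,047.8 × 0.01206 = $2,460.816468
Total = $6,084.491664

$6,084.49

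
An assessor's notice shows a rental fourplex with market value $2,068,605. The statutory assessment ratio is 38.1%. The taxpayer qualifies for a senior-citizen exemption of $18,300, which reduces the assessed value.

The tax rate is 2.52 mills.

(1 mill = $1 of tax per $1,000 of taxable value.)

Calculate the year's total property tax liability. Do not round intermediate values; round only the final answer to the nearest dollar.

Assessed value = $2,068,605 × 0.381 = $788,138.505
Taxable value = $788,138.505 − $18,300 = $769,838.505
Tax = $769,838.505 × 0.00252 = $1,939.9930326

$1,940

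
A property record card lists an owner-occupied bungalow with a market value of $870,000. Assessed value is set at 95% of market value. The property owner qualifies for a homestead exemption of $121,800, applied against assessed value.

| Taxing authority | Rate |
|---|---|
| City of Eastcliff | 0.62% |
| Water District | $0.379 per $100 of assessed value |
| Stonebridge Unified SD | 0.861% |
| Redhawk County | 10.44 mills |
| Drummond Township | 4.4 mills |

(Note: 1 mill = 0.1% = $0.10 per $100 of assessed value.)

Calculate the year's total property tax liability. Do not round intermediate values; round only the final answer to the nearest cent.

Assessed value = $870,000 × 0.95 = $826,500
Taxable value = $826,500 − $121,800 = $704,700
City of Eastcliff: $704,700 × 0.0062 = $4,369.14
Water District: $704,700 × 0.00379 = $2,670.813
Stonebridge Unified SD: $704,700 × 0.00861 = $6,067.467
Redhawk County: $704,700 × 0.01044 = $7,357.068
Drummond Township: $704,700 × 0.0044 = $3,100.68
Total = $23,565.168

$23,565.17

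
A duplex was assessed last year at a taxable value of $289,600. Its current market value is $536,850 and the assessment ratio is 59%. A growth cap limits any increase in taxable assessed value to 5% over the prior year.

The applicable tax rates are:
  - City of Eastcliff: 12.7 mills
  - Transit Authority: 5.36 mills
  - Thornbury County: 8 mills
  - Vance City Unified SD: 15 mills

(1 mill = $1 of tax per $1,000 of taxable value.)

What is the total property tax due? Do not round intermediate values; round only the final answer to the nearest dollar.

$12,486

Uncapped assessed value = $536,850 × 0.59 = $316,741.5
Cap limit = $289,600 × 1.05 = $304,080
Taxable assessed value = min($316,741.5, $304,080) = $304,080 (cap binds)
City of Eastcliff: $304,080 × 0.0127 = $3,861.816
Transit Authority: $304,080 × 0.00536 = $1,629.8688
Thornbury County: $304,080 × 0.008 = $2,432.64
Vance City Unified SD: $304,080 × 0.015 = $4,561.2
Total = $12,485.5248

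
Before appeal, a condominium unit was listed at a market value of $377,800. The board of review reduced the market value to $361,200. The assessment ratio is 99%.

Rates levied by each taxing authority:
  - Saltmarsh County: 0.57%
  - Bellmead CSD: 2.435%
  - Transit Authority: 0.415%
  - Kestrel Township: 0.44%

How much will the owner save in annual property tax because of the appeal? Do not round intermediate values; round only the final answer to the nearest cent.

$634.35

Old assessed value = $377,800 × 0.99 = $374,022
New assessed value = $361,200 × 0.99 = $357,588
Combined rate = 0.0057 + 0.02435 + 0.00415 + 0.0044 = 0.0386
Old tax = $374,022 × 0.0386 = $14,437.2492
New tax = $357,588 × 0.0386 = $13,802.8968
Reduction = $14,437.2492 − $13,802.8968 = $634.3524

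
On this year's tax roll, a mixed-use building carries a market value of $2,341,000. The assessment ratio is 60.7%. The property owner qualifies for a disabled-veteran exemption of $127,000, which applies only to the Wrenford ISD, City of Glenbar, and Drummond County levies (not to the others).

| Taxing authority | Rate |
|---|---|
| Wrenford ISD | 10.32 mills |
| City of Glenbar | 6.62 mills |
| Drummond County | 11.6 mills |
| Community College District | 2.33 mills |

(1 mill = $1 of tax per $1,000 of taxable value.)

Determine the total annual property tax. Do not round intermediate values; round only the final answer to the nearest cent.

$40,241.29

Assessed value = $2,341,000 × 0.607 = $1,420,987
Wrenford ISD: ($1,420,987 − $127,000) × 0.01032 = $1,293,987 × 0.01032 = $13,353.94584
City of Glenbar: ($1,420,987 − $127,000) × 0.00662 = $1,293,987 × 0.00662 = $8,566.19394
Drummond County: ($1,420,987 − $127,000) × 0.0116 = $1,293,987 × 0.0116 = $15,010.2492
Community College District: $1,420,987 × 0.00233 = $3,310.89971
Total = $40,241.28869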